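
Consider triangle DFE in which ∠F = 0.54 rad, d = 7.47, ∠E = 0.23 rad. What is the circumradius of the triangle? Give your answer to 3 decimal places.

The third angle is ∠D = π − ∠F − ∠E = 2.372 rad.
Law of sines: f = d·sin F/sin D ≈ 5.517.
Law of sines: e = d·sin E/sin D ≈ 2.4464.
Circumradius = d/(2 sin D) ≈ 5.3653.

5.365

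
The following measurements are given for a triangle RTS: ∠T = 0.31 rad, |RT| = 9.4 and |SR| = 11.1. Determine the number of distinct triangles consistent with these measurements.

|RT|·sin T = 9.4·sin(0.31 rad) ≈ 2.868.
Since |SR| ≥ |RT|, exactly one triangle exists.

1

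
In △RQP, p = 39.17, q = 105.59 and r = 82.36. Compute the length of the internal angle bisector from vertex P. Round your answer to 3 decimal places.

By the law of cosines, cos P = (r² + q² − p²) / (2·r·q) ≈ 0.94281, so ∠P ≈ 0.3398 rad.
The bisector from P has length 2·r·q·cos(∠P/2)/(r+q) ≈ 91.207.

t_P ≈ 91.207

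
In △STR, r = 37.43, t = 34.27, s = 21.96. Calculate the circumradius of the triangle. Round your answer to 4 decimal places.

By the law of cosines, cos S = (t² + r² − s²) / (2·t·r) ≈ 0.81592, so ∠S ≈ 35.32°.
Circumradius = s/(2 sin S) ≈ 18.991.

18.9910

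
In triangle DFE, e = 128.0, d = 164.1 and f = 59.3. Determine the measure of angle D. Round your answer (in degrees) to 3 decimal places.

∠D ≈ 117.579°

By the law of cosines, cos D = (f² + e² − d²) / (2·f·e) ≈ -0.46297, so ∠D ≈ 117.58°.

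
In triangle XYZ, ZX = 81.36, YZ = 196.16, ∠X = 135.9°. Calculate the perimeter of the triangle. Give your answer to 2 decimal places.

406.90

Law of sines: sin Y = ZX·sin X/YZ ≈ 0.28864.
Since YZ ≥ ZX, only the acute value applies: ∠Y ≈ 16.78°.
Then ∠Z = 180° − ∠X − ∠Y ≈ 27.32°.
Law of sines gives XY = YZ·sin Z/sin X ≈ 129.38.
Semiperimeter s = (196.16+81.36+129.38)/2 = 203.45.
Perimeter = 196.16 + 81.36 + 129.38 = 406.9.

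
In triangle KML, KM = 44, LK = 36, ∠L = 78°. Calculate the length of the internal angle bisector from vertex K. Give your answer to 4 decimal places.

36.0572

Law of sines: sin M = LK·sin L/KM ≈ 0.80030.
Since KM ≥ LK, only the acute value applies: ∠M ≈ 53.16°.
Then ∠K = 180° − ∠L − ∠M ≈ 48.84°.
Law of sines gives ML = KM·sin K/sin L ≈ 33.867.
The bisector from K has length 2·LK·KM·cos(∠K/2)/(LK+KM) ≈ 36.057.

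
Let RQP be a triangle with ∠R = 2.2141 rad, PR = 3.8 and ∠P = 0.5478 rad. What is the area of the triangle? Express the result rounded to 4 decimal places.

The third angle is ∠Q = π − ∠P − ∠R = 0.3797 rad.
Law of sines: QP = PR·sin R/sin Q ≈ 8.2034.
Law of sines: RQ = PR·sin P/sin Q ≈ 5.3397.
Area = ½·PR·QP·sin P ≈ 8.1175.

8.1175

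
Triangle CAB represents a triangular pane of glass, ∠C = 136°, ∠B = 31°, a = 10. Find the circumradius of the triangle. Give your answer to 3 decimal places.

The third angle is ∠A = 180° − ∠B − ∠C = 13.00°.
Law of sines: c = a·sin C/sin A ≈ 30.88.
Law of sines: b = a·sin B/sin A ≈ 22.896.
Circumradius = a/(2 sin A) ≈ 22.227.

22.227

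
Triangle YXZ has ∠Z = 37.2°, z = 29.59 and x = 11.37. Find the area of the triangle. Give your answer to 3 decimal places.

130.051

Law of sines: sin X = x·sin Z/z ≈ 0.23232.
Since z ≥ x, only the acute value applies: ∠X ≈ 13.43°.
Then ∠Y = 180° − ∠Z − ∠X ≈ 129.37°.
Law of sines gives y = z·sin Y/sin Z ≈ 37.837.
Area = ½·z·x·sin Y ≈ 130.05.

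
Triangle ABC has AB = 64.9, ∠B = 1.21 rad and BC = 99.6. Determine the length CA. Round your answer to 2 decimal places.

97.82

By the law of cosines, CA² = AB² + BC² − 2·AB·BC·cos B = 9568.3, so CA ≈ 97.818.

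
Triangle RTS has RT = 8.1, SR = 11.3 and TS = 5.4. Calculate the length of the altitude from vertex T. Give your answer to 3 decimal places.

Semiperimeter s = (5.4 + 11.3 + 8.1)/2 = 12.4.
Heron's formula: area = √(12.4·7·1.1·4.3) ≈ 20.262.
The altitude from T has length 2·area/SR ≈ 3.5863.

h_T ≈ 3.586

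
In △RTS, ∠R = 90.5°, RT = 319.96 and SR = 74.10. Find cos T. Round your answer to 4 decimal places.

cos T ≈ 0.9743

By the law of cosines, TS² = SR² + RT² − 2·SR·RT·cos R = 1.0828e+05, so TS ≈ 329.06.
Law of cosines again: cos T = (RT² + TS² − SR²)/(2·RT·TS) ≈ 0.97432, so ∠T ≈ 13.01°.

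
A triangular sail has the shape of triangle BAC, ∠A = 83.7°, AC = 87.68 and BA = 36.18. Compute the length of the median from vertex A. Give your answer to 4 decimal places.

49.2265

By the law of cosines, CB² = BA² + AC² − 2·BA·AC·cos A = 8300.6, so CB ≈ 91.107.
Median from A: ½√(2·BA² + 2·AC² − CB²) ≈ 49.226.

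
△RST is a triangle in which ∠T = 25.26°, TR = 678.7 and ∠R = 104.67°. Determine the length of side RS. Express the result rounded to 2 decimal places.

377.68

The third angle is ∠S = 180° − ∠T − ∠R = 50.07°.
Law of sines: RS = TR·sin T/sin S ≈ 377.68.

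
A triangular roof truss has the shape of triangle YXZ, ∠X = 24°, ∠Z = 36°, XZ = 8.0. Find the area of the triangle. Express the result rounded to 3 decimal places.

The third angle is ∠Y = 180° − ∠X − ∠Z = 120.00°.
Law of sines: ZY = XZ·sin X/sin Y ≈ 3.7573.
Law of sines: YX = XZ·sin Z/sin Y ≈ 5.4297.
Area = ½·XZ·ZY·sin Z ≈ 8.8339.

area ≈ 8.834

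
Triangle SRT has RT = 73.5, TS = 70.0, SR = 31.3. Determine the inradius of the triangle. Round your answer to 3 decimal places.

Semiperimeter s = (73.5 + 70 + 31.3)/2 = 87.4.
Heron's formula: area = √(87.4·13.9·17.4·56.1) ≈ 1089.
Inradius = area/s = 1089/87.4 ≈ 12.46.

r ≈ 12.460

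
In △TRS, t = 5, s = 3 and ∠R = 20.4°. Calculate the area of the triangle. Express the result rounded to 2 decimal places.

Area = ½·s·t·sin R ≈ 2.6143.

2.61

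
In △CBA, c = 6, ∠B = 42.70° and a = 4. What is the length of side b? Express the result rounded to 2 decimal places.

By the law of cosines, b² = a² + c² − 2·a·c·cos B = 16.724, so b ≈ 4.0895.

4.09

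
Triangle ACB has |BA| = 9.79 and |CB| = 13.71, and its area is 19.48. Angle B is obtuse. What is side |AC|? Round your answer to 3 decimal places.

From area = ½·|CB|·|BA|·sin B, we get sin B = 2·area/(|CB|·|BA|) ≈ 0.29027.
Taking the obtuse solution, ∠B ≈ 163.13°.
Law of cosines then gives |AC| ≈ 23.253.

23.253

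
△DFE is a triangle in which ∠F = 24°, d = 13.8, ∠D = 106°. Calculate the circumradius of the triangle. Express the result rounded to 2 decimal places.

The third angle is ∠E = 180° − ∠D − ∠F = 50.00°.
Law of sines: f = d·sin F/sin D ≈ 5.8392.
Law of sines: e = d·sin E/sin D ≈ 10.997.
Circumradius = d/(2 sin D) ≈ 7.1781.

7.18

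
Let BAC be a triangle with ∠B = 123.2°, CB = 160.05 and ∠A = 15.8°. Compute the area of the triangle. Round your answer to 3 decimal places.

The third angle is ∠C = 180° − ∠B − ∠A = 41.00°.
Law of sines: AC = CB·sin B/sin A ≈ 491.86.
Law of sines: BA = CB·sin C/sin A ≈ 385.64.
Area = ½·CB·AC·sin C ≈ 25823.

25823.273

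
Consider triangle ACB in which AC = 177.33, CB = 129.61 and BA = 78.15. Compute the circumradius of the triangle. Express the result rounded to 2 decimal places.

By the law of cosines, cos A = (BA² + AC² − CB²) / (2·BA·AC) ≈ 0.74881, so ∠A ≈ 41.51°.
Circumradius = CB/(2 sin A) ≈ 97.777.

R ≈ 97.78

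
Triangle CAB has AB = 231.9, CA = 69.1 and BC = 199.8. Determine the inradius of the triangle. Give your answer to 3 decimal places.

Semiperimeter s = (231.9 + 199.8 + 69.1)/2 = 250.4.
Heron's formula: area = √(250.4·18.5·50.6·181.3) ≈ 6518.9.
Inradius = area/s = 6518.9/250.4 ≈ 26.034.

r ≈ 26.034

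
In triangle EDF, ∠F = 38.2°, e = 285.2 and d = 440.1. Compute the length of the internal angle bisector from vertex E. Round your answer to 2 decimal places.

By the law of cosines, f² = e² + d² − 2·e·d·cos F = 77751, so f ≈ 278.84.
Law of cosines again: cos E = (d² + f² − e²)/(2·d·f) ≈ 0.77455, so ∠E ≈ 39.24°.
The bisector from E has length 2·d·f·cos(∠E/2)/(d+f) ≈ 321.57.

t_E ≈ 321.57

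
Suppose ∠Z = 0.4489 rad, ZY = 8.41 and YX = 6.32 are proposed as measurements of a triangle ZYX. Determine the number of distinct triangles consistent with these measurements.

ZY·sin Z = 8.41·sin(0.4489 rad) ≈ 3.65.
Since ZY sin Z < YX < ZY (3.65 < 6.32 < 8.41), two triangles exist.

2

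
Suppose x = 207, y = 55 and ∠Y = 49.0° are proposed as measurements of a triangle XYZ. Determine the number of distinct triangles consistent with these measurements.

x·sin Y = 207·sin(49.0°) ≈ 156.2.
Since y = 55 < 156.2 = x sin Y, no triangle exists.

0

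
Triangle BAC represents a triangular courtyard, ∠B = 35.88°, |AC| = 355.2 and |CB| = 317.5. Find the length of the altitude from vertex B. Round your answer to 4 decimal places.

Law of sines: sin A = |CB|·sin B/|AC| ≈ 0.52388.
Since |AC| ≥ |CB|, only the acute value applies: ∠A ≈ 31.59°.
Then ∠C = 180° − ∠B − ∠A ≈ 112.53°.
Law of sines gives |BA| = |AC|·sin C/sin B ≈ 559.81.
Area = ½·|AC|·|CB|·sin C ≈ 52086.
The altitude from B has length 2·area/|AC| ≈ 293.27.

h_B ≈ 293.2747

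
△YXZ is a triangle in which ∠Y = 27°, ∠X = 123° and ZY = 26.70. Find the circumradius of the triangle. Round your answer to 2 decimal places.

R ≈ 15.92

The third angle is ∠Z = 180° − ∠Y − ∠X = 30.00°.
Law of sines: XZ = ZY·sin Y/sin X ≈ 14.453.
Law of sines: YX = ZY·sin Z/sin X ≈ 15.918.
Circumradius = ZY/(2 sin X) ≈ 15.918.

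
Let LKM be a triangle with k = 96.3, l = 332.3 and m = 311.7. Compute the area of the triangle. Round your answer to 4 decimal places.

Semiperimeter s = (332.3 + 96.3 + 311.7)/2 = 370.15.
Heron's formula: area = √(370.15·37.85·273.85·58.45) ≈ 14975.

area ≈ 14975.1248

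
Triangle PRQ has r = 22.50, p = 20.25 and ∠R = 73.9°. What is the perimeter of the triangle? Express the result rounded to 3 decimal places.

Law of sines: sin P = p·sin R/r ≈ 0.86470.
Since r ≥ p, only the acute value applies: ∠P ≈ 59.85°.
Then ∠Q = 180° − ∠R − ∠P ≈ 46.25°.
Law of sines gives q = r·sin Q/sin R ≈ 16.917.
Semiperimeter s = (20.25+22.5+16.917)/2 = 29.834.
Perimeter = 20.25 + 22.5 + 16.917 = 59.667.

59.667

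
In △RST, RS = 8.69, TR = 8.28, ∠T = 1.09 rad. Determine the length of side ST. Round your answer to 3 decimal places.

8.479

Law of sines: sin S = TR·sin T/RS ≈ 0.84480.
Since RS ≥ TR, only the acute value applies: ∠S ≈ 1.006 rad.
Then ∠R = π − ∠T − ∠S ≈ 1.045 rad.
Law of sines gives ST = RS·sin R/sin T ≈ 8.4793.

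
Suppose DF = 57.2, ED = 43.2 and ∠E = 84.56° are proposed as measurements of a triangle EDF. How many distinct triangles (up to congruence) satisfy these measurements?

1

ED·sin E = 43.2·sin(84.56°) ≈ 43.01.
Since DF ≥ ED, exactly one triangle exists.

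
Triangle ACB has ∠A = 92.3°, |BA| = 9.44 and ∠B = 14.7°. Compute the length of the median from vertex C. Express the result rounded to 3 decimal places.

5.432

The third angle is ∠C = 180° − ∠B − ∠A = 73.00°.
Law of sines: |CB| = |BA|·sin A/sin C ≈ 9.8634.
Law of sines: |AC| = |BA|·sin B/sin C ≈ 2.5049.
Median from C: ½√(2·|AC|² + 2·|CB|² − |BA|²) ≈ 5.4316.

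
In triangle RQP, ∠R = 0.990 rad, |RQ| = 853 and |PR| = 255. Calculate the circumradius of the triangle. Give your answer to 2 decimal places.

By the law of cosines, |QP|² = |PR|² + |RQ|² − 2·|PR|·|RQ|·cos R = 5.5394e+05, so |QP| ≈ 744.27.
Area = ½·|PR|·|RQ|·sin R ≈ 90924.
Circumradius = |QP|/(2 sin R) ≈ 445.12.

445.12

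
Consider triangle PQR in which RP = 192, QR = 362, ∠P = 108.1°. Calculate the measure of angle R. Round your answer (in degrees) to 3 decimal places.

Law of sines: sin Q = RP·sin P/QR ≈ 0.50414.
Since QR ≥ RP, only the acute value applies: ∠Q ≈ 30.27°.
Then ∠R = 180° − ∠P − ∠Q ≈ 41.63°.

∠R ≈ 41.626°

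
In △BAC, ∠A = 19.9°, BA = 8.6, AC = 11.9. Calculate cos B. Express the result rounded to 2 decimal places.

By the law of cosines, CB² = BA² + AC² − 2·BA·AC·cos A = 23.112, so CB ≈ 4.8075.
Law of cosines again: cos B = (CB² + BA² − AC²)/(2·CB·BA) ≈ -0.53863, so ∠B ≈ 122.59°.

-0.54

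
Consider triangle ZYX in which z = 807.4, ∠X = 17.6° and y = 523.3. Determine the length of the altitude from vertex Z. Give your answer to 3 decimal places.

h_Z ≈ 158.230

By the law of cosines, x² = z² + y² − 2·z·y·cos X = 1.2027e+05, so x ≈ 346.8.
Area = ½·z·y·sin X ≈ 63878.
The altitude from Z has length 2·area/z ≈ 158.23.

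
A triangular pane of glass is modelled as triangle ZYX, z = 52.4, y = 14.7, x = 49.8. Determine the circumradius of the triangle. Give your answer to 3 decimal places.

By the law of cosines, cos Z = (y² + x² − z²) / (2·y·x) ≈ -0.03390, so ∠Z ≈ 91.94°.
Circumradius = z/(2 sin Z) ≈ 26.215.

R ≈ 26.215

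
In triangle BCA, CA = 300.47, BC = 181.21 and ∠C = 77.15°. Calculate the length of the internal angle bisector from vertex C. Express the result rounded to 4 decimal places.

By the law of cosines, AB² = BC² + CA² − 2·BC·CA·cos C = 98901, so AB ≈ 314.48.
The bisector from C has length 2·BC·CA·cos(∠C/2)/(BC+CA) ≈ 176.74.

t_C ≈ 176.7446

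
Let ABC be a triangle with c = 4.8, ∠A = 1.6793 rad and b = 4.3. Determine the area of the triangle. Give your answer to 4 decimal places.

Area = ½·b·c·sin A ≈ 10.259.

area ≈ 10.2593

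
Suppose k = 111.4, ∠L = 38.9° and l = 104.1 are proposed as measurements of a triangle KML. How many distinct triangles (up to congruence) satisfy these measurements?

2

k·sin L = 111.4·sin(38.9°) ≈ 69.96.
Since k sin L < l < k (69.96 < 104.1 < 111.4), two triangles exist.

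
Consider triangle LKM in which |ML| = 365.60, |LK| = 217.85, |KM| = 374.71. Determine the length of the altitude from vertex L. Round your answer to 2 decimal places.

205.49

Semiperimeter s = (374.71 + 365.6 + 217.85)/2 = 479.08.
Heron's formula: area = √(479.08·104.37·113.48·261.23) ≈ 38500.
The altitude from L has length 2·area/|KM| ≈ 205.49.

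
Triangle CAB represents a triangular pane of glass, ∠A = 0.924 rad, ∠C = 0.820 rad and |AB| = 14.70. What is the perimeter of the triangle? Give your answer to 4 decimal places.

perimeter ≈ 50.5491

The third angle is ∠B = π − ∠C − ∠A = 1.398 rad.
Law of sines: |BC| = |AB|·sin A/sin C ≈ 16.045.
Law of sines: |CA| = |AB|·sin B/sin C ≈ 19.805.
Semiperimeter s = (14.7+16.045+19.805)/2 = 25.275.
Perimeter = 14.7 + 16.045 + 19.805 = 50.549.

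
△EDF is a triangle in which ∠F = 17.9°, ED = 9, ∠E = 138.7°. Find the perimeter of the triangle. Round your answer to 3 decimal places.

perimeter ≈ 39.955

The third angle is ∠D = 180° − ∠F − ∠E = 23.40°.
Law of sines: DF = ED·sin E/sin F ≈ 19.326.
Law of sines: FE = ED·sin D/sin F ≈ 11.629.
Semiperimeter s = (19.326+11.629+9)/2 = 19.978.
Perimeter = 19.326 + 11.629 + 9 = 39.955.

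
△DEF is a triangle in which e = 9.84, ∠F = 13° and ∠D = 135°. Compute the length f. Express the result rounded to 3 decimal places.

4.177

The third angle is ∠E = 180° − ∠F − ∠D = 32.00°.
Law of sines: f = e·sin F/sin E ≈ 4.1771.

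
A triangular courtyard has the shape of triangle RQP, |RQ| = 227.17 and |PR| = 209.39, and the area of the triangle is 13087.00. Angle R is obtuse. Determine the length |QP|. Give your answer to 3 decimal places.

418.195

From area = ½·|PR|·|RQ|·sin R, we get sin R = 2·area/(|PR|·|RQ|) ≈ 0.55025.
Taking the obtuse solution, ∠R ≈ 146.62°.
Law of cosines then gives |QP| ≈ 418.2.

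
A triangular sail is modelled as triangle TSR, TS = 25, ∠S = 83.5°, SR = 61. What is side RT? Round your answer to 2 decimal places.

63.25

By the law of cosines, RT² = TS² + SR² − 2·TS·SR·cos S = 4000.7, so RT ≈ 63.251.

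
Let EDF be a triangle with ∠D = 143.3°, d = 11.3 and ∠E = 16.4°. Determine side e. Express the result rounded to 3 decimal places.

5.339

The third angle is ∠F = 180° − ∠E − ∠D = 20.30°.
Law of sines: e = d·sin E/sin D ≈ 5.3386.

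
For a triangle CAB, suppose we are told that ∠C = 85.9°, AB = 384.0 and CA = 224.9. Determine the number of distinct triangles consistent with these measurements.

CA·sin C = 224.9·sin(85.9°) ≈ 224.3.
Since AB ≥ CA, exactly one triangle exists.

1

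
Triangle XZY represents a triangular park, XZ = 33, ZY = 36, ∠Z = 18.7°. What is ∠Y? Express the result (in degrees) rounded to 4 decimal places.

∠Y ≈ 65.8581°

By the law of cosines, YX² = XZ² + ZY² − 2·XZ·ZY·cos Z = 134.43, so YX ≈ 11.594.
Law of cosines again: cos Y = (ZY² + YX² − XZ²)/(2·ZY·YX) ≈ 0.40900, so ∠Y ≈ 65.86°.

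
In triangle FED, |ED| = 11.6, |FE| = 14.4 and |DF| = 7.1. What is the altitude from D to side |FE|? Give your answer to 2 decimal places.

h_D ≈ 5.67

Semiperimeter s = (11.6 + 7.1 + 14.4)/2 = 16.55.
Heron's formula: area = √(16.55·4.95·9.45·2.15) ≈ 40.798.
The altitude from D has length 2·area/|FE| ≈ 5.6664.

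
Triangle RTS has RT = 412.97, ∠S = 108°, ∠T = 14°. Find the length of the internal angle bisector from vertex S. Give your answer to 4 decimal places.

The third angle is ∠R = 180° − ∠T − ∠S = 58.00°.
Law of sines: TS = RT·sin R/sin S ≈ 368.24.
Law of sines: SR = RT·sin T/sin S ≈ 105.05.
The bisector from S has length 2·TS·SR·cos(∠S/2)/(TS+SR) ≈ 96.082.

t_S ≈ 96.0820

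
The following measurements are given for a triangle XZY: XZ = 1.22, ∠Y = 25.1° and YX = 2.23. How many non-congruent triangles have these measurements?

YX·sin Y = 2.23·sin(25.1°) ≈ 0.946.
Since YX sin Y < XZ < YX (0.946 < 1.22 < 2.23), two triangles exist.

2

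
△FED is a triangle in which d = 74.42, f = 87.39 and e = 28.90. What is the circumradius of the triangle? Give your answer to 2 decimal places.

By the law of cosines, cos F = (e² + d² − f²) / (2·e·d) ≈ -0.29373, so ∠F ≈ 107.08°.
Circumradius = f/(2 sin F) ≈ 45.711.

45.71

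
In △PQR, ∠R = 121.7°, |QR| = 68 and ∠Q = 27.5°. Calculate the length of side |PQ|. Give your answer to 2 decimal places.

The third angle is ∠P = 180° − ∠Q − ∠R = 30.80°.
Law of sines: |PQ| = |QR|·sin R/sin P ≈ 112.99.

112.99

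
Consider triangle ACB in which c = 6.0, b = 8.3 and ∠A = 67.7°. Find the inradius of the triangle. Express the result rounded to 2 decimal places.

2.05

By the law of cosines, a² = c² + b² − 2·c·b·cos A = 67.096, so a ≈ 8.1912.
Area = ½·c·b·sin A ≈ 23.038.
Semiperimeter s = (8.1912+6+8.3)/2 = 11.246.
Inradius = area/s = 23.038/11.246 ≈ 2.0486.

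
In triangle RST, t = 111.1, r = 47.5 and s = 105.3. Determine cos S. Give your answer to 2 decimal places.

By the law of cosines, cos S = (t² + r² − s²) / (2·t·r) ≈ 0.33269, so ∠S ≈ 70.57°.

0.33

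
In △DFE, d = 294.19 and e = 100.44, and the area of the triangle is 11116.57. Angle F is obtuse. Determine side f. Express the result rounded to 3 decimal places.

368.187

From area = ½·e·d·sin F, we get sin F = 2·area/(e·d) ≈ 0.75243.
Taking the obtuse solution, ∠F ≈ 131.20°.
Law of cosines then gives f ≈ 368.19.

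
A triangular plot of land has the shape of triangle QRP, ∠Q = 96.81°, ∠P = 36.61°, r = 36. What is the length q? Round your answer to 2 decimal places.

The third angle is ∠R = 180° − ∠P − ∠Q = 46.58°.
Law of sines: q = r·sin Q/sin R ≈ 49.214.

49.21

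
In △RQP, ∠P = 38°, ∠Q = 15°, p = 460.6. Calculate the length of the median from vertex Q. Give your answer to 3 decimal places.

524.595

The third angle is ∠R = 180° − ∠Q − ∠P = 127.00°.
Law of sines: r = p·sin R/sin P ≈ 597.49.
Law of sines: q = p·sin Q/sin P ≈ 193.63.
Median from Q: ½√(2·p² + 2·r² − q²) ≈ 524.59.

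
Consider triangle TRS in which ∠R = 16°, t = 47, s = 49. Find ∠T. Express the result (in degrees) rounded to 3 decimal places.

73.568

By the law of cosines, r² = s² + t² − 2·s·t·cos R = 182.43, so r ≈ 13.507.
Law of cosines again: cos T = (r² + s² − t²)/(2·r·s) ≈ 0.28288, so ∠T ≈ 73.57°.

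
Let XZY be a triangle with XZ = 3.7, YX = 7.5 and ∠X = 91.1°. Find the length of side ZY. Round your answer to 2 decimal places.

8.43

By the law of cosines, ZY² = YX² + XZ² − 2·YX·XZ·cos X = 71.005, so ZY ≈ 8.4265.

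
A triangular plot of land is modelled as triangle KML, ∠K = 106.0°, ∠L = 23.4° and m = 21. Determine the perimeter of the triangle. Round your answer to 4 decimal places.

57.9165

The third angle is ∠M = 180° − ∠L − ∠K = 50.60°.
Law of sines: k = m·sin K/sin M ≈ 26.123.
Law of sines: l = m·sin L/sin M ≈ 10.793.
Semiperimeter s = (26.123+21+10.793)/2 = 28.958.
Perimeter = 26.123 + 21 + 10.793 = 57.916.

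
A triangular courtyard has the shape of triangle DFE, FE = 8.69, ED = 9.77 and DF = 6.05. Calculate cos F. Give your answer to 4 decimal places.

cos F ≈ 0.1585

By the law of cosines, cos F = (DF² + FE² − ED²) / (2·DF·FE) ≈ 0.15850, so ∠F ≈ 1.4116 rad.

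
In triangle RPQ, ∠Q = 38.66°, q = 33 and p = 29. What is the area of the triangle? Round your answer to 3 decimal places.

area ≈ 454.969

Law of sines: sin P = p·sin Q/q ≈ 0.54898.
Since q ≥ p, only the acute value applies: ∠P ≈ 33.30°.
Then ∠R = 180° − ∠Q − ∠P ≈ 108.04°.
Law of sines gives r = q·sin R/sin Q ≈ 50.228.
Area = ½·q·p·sin R ≈ 454.97.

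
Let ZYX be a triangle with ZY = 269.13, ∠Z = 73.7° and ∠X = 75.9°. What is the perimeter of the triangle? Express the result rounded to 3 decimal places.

The third angle is ∠Y = 180° − ∠X − ∠Z = 30.40°.
Law of sines: YX = ZY·sin Z/sin X ≈ 266.34.
Law of sines: XZ = ZY·sin Y/sin X ≈ 140.42.
Semiperimeter s = (266.34+140.42+269.13)/2 = 337.94.
Perimeter = 266.34 + 140.42 + 269.13 = 675.89.

perimeter ≈ 675.886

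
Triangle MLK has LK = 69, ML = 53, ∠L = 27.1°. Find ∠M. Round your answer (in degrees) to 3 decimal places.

105.004

By the law of cosines, KM² = ML² + LK² − 2·ML·LK·cos L = 1059, so KM ≈ 32.542.
Law of cosines again: cos M = (KM² + ML² − LK²)/(2·KM·ML) ≈ -0.25889, so ∠M ≈ 105.00°.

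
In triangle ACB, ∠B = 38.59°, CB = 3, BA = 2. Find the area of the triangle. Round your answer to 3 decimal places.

1.871

Area = ½·CB·BA·sin B ≈ 1.8712.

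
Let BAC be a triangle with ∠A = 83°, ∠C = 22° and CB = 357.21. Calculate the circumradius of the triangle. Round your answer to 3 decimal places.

179.946

The third angle is ∠B = 180° − ∠A − ∠C = 75.00°.
Law of sines: AC = CB·sin B/sin A ≈ 347.63.
Law of sines: BA = CB·sin C/sin A ≈ 134.82.
Circumradius = CB/(2 sin A) ≈ 179.95.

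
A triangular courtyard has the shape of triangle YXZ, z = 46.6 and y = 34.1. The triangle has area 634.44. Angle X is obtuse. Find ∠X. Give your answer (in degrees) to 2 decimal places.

127.01

From area = ½·z·y·sin X, we get sin X = 2·area/(z·y) ≈ 0.79851.
Taking the obtuse solution, ∠X ≈ 127.01°.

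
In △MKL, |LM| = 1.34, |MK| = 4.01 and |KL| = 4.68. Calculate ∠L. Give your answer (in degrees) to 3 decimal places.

52.600

By the law of cosines, cos L = (|KL|² + |LM|² − |MK|²) / (2·|KL|·|LM|) ≈ 0.60737, so ∠L ≈ 52.60°.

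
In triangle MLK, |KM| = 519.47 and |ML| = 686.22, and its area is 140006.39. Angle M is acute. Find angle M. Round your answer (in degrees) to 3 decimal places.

From area = ½·|KM|·|ML|·sin M, we get sin M = 2·area/(|KM|·|ML|) ≈ 0.78551.
Taking the acute solution, ∠M ≈ 51.77°.

51.768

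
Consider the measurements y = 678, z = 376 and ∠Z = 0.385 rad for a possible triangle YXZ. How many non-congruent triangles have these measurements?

y·sin Z = 678·sin(0.385 rad) ≈ 254.6.
Since y sin Z < z < y (254.6 < 376 < 678), two triangles exist.

2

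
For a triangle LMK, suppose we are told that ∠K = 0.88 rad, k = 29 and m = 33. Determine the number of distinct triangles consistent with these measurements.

m·sin K = 33·sin(0.88 rad) ≈ 25.43.
Since m sin K < k < m (25.43 < 29 < 33), two triangles exist.

2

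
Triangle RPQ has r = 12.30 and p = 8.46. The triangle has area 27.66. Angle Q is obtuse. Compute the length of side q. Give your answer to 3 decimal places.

19.978

From area = ½·r·p·sin Q, we get sin Q = 2·area/(r·p) ≈ 0.53163.
Taking the obtuse solution, ∠Q ≈ 147.88°.
Law of cosines then gives q ≈ 19.978.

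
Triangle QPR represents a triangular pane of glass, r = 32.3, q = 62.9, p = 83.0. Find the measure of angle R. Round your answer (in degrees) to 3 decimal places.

∠R ≈ 20.153°

By the law of cosines, cos R = (q² + p² − r²) / (2·q·p) ≈ 0.93877, so ∠R ≈ 20.15°.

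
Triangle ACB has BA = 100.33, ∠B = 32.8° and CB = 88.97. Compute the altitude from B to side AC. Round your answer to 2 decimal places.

By the law of cosines, AC² = CB² + BA² − 2·CB·BA·cos B = 2975.4, so AC ≈ 54.547.
Area = ½·CB·BA·sin B ≈ 2417.7.
The altitude from B has length 2·area/AC ≈ 88.648.

88.65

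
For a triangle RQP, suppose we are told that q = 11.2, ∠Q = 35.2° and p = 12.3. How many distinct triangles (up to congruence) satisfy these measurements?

p·sin Q = 12.3·sin(35.2°) ≈ 7.09.
Since p sin Q < q < p (7.09 < 11.2 < 12.3), two triangles exist.

2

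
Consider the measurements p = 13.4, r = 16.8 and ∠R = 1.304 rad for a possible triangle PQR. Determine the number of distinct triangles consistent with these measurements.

1

p·sin R = 13.4·sin(1.304 rad) ≈ 12.93.
Since r ≥ p, exactly one triangle exists.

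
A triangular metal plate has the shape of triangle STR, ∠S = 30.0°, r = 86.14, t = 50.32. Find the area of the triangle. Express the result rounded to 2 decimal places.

area ≈ 1083.64

Area = ½·t·r·sin S ≈ 1083.6.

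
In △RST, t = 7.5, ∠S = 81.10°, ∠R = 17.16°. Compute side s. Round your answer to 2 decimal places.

7.49

The third angle is ∠T = 180° − ∠R − ∠S = 81.74°.
Law of sines: s = t·sin S/sin T ≈ 7.4874.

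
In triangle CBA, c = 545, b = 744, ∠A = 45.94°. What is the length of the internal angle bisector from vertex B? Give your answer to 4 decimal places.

By the law of cosines, a² = c² + b² − 2·c·b·cos A = 2.8661e+05, so a ≈ 535.36.
Law of cosines again: cos B = (a² + c² − b²)/(2·a·c) ≈ 0.05158, so ∠B ≈ 87.04°.
The bisector from B has length 2·a·c·cos(∠B/2)/(a+c) ≈ 391.66.

391.6608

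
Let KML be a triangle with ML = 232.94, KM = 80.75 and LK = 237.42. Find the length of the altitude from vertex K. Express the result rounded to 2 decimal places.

Semiperimeter s = (232.94 + 237.42 + 80.75)/2 = 275.56.
Heron's formula: area = √(275.56·42.615·38.135·194.81) ≈ 9340.
The altitude from K has length 2·area/ML ≈ 80.192.

80.19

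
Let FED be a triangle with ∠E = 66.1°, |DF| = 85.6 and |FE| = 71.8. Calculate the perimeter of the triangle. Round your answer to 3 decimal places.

perimeter ≈ 241.428

Law of sines: sin D = |FE|·sin E/|DF| ≈ 0.76686.
Since |DF| ≥ |FE|, only the acute value applies: ∠D ≈ 50.07°.
Then ∠F = 180° − ∠E − ∠D ≈ 63.83°.
Law of sines gives |ED| = |DF|·sin F/sin E ≈ 84.028.
Semiperimeter s = (84.028+85.6+71.8)/2 = 120.71.
Perimeter = 84.028 + 85.6 + 71.8 = 241.43.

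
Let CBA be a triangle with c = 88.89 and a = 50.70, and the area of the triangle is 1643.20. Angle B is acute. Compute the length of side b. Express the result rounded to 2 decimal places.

65.61

From area = ½·a·c·sin B, we get sin B = 2·area/(a·c) ≈ 0.72922.
Taking the acute solution, ∠B ≈ 46.82°.
Law of cosines then gives b ≈ 65.607.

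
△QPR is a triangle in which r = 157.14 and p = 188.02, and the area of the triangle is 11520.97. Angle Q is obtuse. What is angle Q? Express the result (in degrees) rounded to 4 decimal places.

∠Q ≈ 128.7503°

From area = ½·p·r·sin Q, we get sin Q = 2·area/(p·r) ≈ 0.77988.
Taking the obtuse solution, ∠Q ≈ 128.75°.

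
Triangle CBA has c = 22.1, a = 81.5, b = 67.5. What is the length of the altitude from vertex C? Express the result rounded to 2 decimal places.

h_C ≈ 57.01

Semiperimeter s = (22.1 + 67.5 + 81.5)/2 = 85.55.
Heron's formula: area = √(85.55·63.45·18.05·4.05) ≈ 629.93.
The altitude from C has length 2·area/c ≈ 57.007.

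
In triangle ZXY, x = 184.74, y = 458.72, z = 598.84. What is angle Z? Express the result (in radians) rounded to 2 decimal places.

∠Z ≈ 2.31 rad

By the law of cosines, cos Z = (x² + y² − z²) / (2·x·y) ≈ -0.67295, so ∠Z ≈ 2.309 rad.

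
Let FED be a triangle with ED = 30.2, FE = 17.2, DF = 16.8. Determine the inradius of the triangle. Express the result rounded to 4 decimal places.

Semiperimeter s = (30.2 + 16.8 + 17.2)/2 = 32.1.
Heron's formula: area = √(32.1·1.9·15.3·14.9) ≈ 117.91.
Inradius = area/s = 117.91/32.1 ≈ 3.6734.

3.6734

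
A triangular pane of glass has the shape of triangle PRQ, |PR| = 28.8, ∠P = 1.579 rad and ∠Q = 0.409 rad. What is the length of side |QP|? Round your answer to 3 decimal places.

66.206

The third angle is ∠R = π − ∠Q − ∠P = 1.154 rad.
Law of sines: |QP| = |PR|·sin R/sin Q ≈ 66.206.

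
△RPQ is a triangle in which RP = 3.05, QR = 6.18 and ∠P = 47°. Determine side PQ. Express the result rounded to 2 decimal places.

Law of sines: sin Q = RP·sin P/QR ≈ 0.36094.
Since QR ≥ RP, only the acute value applies: ∠Q ≈ 21.16°.
Then ∠R = 180° − ∠P − ∠Q ≈ 111.84°.
Law of sines gives PQ = QR·sin R/sin P ≈ 7.8435.

7.84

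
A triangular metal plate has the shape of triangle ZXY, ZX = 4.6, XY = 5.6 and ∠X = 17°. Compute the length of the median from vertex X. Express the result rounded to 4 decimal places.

By the law of cosines, YZ² = ZX² + XY² − 2·ZX·XY·cos X = 3.2512, so YZ ≈ 1.8031.
Median from X: ½√(2·ZX² + 2·XY² − YZ²) ≈ 5.0445.

5.0445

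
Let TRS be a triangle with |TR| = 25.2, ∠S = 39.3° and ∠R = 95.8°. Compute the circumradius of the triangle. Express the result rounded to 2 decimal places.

19.89

The third angle is ∠T = 180° − ∠R − ∠S = 44.90°.
Law of sines: |RS| = |TR|·sin T/sin S ≈ 28.084.
Law of sines: |ST| = |TR|·sin R/sin S ≈ 39.583.
Circumradius = |TR|/(2 sin S) ≈ 19.893.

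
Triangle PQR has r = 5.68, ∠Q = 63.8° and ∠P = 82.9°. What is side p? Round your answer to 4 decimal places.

The third angle is ∠R = 180° − ∠P − ∠Q = 33.30°.
Law of sines: p = r·sin P/sin R ≈ 10.266.

10.2663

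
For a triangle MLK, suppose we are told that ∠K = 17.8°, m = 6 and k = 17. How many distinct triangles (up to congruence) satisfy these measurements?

1

m·sin K = 6·sin(17.8°) ≈ 1.834.
Since k ≥ m, exactly one triangle exists.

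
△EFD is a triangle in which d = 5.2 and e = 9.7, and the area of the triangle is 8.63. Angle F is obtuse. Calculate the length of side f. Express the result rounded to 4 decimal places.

14.6942

From area = ½·d·e·sin F, we get sin F = 2·area/(d·e) ≈ 0.34219.
Taking the obtuse solution, ∠F ≈ 159.99°.
Law of cosines then gives f ≈ 14.694.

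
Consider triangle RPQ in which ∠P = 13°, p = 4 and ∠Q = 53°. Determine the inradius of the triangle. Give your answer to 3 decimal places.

1.507

The third angle is ∠R = 180° − ∠P − ∠Q = 114.00°.
Law of sines: r = p·sin R/sin P ≈ 16.244.
Law of sines: q = p·sin Q/sin P ≈ 14.201.
Area = ½·p·r·sin Q ≈ 25.947.
Semiperimeter s = (16.244+4+14.201)/2 = 17.223.
Inradius = area/s = 25.947/17.223 ≈ 1.5065.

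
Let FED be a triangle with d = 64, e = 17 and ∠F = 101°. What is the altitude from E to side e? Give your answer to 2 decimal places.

h_E ≈ 62.82

By the law of cosines, f² = e² + d² − 2·e·d·cos F = 4800.2, so f ≈ 69.283.
Area = ½·e·d·sin F ≈ 534.01.
The altitude from E has length 2·area/e ≈ 62.824.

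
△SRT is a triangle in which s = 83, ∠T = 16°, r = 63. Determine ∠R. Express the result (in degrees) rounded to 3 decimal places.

By the law of cosines, t² = s² + r² − 2·s·r·cos T = 805.13, so t ≈ 28.375.
Law of cosines again: cos R = (t² + s² − r²)/(2·t·s) ≈ 0.79086, so ∠R ≈ 37.73°.

∠R ≈ 37.734°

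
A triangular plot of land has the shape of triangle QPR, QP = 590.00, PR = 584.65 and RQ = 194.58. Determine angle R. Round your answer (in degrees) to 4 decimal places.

By the law of cosines, cos R = (PR² + RQ² − QP²) / (2·PR·RQ) ≈ 0.13879, so ∠R ≈ 82.02°.

∠R ≈ 82.0224°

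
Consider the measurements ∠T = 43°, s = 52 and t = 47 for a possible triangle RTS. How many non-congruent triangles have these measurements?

2

s·sin T = 52·sin(43°) ≈ 35.46.
Since s sin T < t < s (35.46 < 47 < 52), two triangles exist.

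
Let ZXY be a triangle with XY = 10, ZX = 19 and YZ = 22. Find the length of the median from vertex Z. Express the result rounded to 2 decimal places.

m_Z ≈ 19.94

Median from Z: ½√(2·YZ² + 2·ZX² − XY²) ≈ 19.937.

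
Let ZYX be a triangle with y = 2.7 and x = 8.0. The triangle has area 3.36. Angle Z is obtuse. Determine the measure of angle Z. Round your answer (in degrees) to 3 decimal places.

From area = ½·y·x·sin Z, we get sin Z = 2·area/(y·x) ≈ 0.31111.
Taking the obtuse solution, ∠Z ≈ 161.87°.

161.874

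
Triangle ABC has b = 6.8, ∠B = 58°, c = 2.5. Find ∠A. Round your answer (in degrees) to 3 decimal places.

Law of sines: sin C = c·sin B/b ≈ 0.31178.
Since b ≥ c, only the acute value applies: ∠C ≈ 18.17°.
Then ∠A = 180° − ∠B − ∠C ≈ 103.83°.

∠A ≈ 103.833°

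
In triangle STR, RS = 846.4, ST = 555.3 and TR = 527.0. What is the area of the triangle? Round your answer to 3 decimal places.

Semiperimeter s = (527 + 846.4 + 555.3)/2 = 964.35.
Heron's formula: area = √(964.35·437.35·117.95·409.05) ≈ 1.4265e+05.

area ≈ 142649.114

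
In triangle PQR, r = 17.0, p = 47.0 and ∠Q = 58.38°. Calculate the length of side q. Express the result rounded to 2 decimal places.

By the law of cosines, q² = r² + p² − 2·r·p·cos Q = 1660.2, so q ≈ 40.745.

40.75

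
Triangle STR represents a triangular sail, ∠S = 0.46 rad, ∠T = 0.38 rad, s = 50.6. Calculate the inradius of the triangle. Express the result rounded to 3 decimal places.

8.962

The third angle is ∠R = π − ∠S − ∠T = 2.302 rad.
Law of sines: t = s·sin T/sin S ≈ 42.277.
Law of sines: r = s·sin R/sin S ≈ 84.872.
Area = ½·s·t·sin R ≈ 796.47.
Semiperimeter p = (50.6+42.277+84.872)/2 = 88.874.
Inradius = area/p = 796.47/88.874 ≈ 8.9617.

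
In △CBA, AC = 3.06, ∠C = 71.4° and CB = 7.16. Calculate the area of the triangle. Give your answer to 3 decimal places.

Area = ½·AC·CB·sin C ≈ 10.383.

area ≈ 10.383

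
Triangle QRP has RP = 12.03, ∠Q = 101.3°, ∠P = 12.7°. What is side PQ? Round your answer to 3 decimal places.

The third angle is ∠R = 180° − ∠P − ∠Q = 66.00°.
Law of sines: PQ = RP·sin R/sin Q ≈ 11.207.

11.207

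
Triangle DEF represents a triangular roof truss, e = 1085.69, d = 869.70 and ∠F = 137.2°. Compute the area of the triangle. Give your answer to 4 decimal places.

Area = ½·d·e·sin F ≈ 3.2077e+05.

320772.5945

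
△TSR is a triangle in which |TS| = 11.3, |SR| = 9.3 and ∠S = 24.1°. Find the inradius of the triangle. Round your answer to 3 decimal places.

By the law of cosines, |RT|² = |TS|² + |SR|² − 2·|TS|·|SR|·cos S = 22.321, so |RT| ≈ 4.7245.
Area = ½·|TS|·|SR|·sin S ≈ 21.456.
Semiperimeter s = (9.3+4.7245+11.3)/2 = 12.662.
Inradius = area/s = 21.456/12.662 ≈ 1.6945.

1.694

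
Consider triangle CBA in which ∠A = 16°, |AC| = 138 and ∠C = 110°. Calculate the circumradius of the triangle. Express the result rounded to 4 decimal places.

85.2887

The third angle is ∠B = 180° − ∠A − ∠C = 54.00°.
Law of sines: |BA| = |AC|·sin C/sin B ≈ 160.29.
Law of sines: |CB| = |AC|·sin A/sin B ≈ 47.017.
Circumradius = |AC|/(2 sin B) ≈ 85.289.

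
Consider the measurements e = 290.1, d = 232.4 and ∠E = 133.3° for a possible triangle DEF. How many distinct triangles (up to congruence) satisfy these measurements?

d·sin E = 232.4·sin(133.3°) ≈ 169.1.
Since ∠E is not acute, a triangle exists only if e > d; here e > d, so there is exactly one triangle.

1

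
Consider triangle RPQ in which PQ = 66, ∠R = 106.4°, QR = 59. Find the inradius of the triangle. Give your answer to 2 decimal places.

Law of sines: sin P = QR·sin R/PQ ≈ 0.85757.
Since PQ ≥ QR, only the acute value applies: ∠P ≈ 59.04°.
Then ∠Q = 180° − ∠R − ∠P ≈ 14.56°.
Law of sines gives RP = PQ·sin Q/sin R ≈ 17.29.
Area = ½·PQ·QR·sin Q ≈ 489.31.
Semiperimeter s = (66+59+17.29)/2 = 71.145.
Inradius = area/s = 489.31/71.145 ≈ 6.8776.

6.88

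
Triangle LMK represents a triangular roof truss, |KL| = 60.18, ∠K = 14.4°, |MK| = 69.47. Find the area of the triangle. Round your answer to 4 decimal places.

519.8495

Area = ½·|MK|·|KL|·sin K ≈ 519.85.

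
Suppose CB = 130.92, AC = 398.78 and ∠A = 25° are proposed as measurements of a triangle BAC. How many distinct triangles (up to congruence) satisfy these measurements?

AC·sin A = 398.78·sin(25°) ≈ 168.5.
Since CB = 130.92 < 168.5 = AC sin A, no triangle exists.

0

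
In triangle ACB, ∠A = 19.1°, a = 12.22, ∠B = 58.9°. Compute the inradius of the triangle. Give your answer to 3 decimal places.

The third angle is ∠C = 180° − ∠B − ∠A = 102.00°.
Law of sines: c = a·sin C/sin A ≈ 36.529.
Law of sines: b = a·sin B/sin A ≈ 31.977.
Area = ½·a·c·sin B ≈ 191.11.
Semiperimeter s = (12.22+36.529+31.977)/2 = 40.363.
Inradius = area/s = 191.11/40.363 ≈ 4.7348.

r ≈ 4.735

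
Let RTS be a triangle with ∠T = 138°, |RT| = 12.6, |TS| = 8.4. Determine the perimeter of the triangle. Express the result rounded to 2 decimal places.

40.66

By the law of cosines, |SR|² = |RT|² + |TS|² − 2·|RT|·|TS|·cos T = 386.63, so |SR| ≈ 19.663.
Semiperimeter s = (8.4+19.663+12.6)/2 = 20.331.
Perimeter = 8.4 + 19.663 + 12.6 = 40.663.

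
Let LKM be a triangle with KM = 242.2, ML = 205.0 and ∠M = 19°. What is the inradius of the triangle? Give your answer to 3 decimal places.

r ≈ 30.521

By the law of cosines, LK² = KM² + ML² − 2·KM·ML·cos M = 6794, so LK ≈ 82.425.
Area = ½·KM·ML·sin M ≈ 8082.4.
Semiperimeter s = (242.2+205+82.425)/2 = 264.81.
Inradius = area/s = 8082.4/264.81 ≈ 30.521.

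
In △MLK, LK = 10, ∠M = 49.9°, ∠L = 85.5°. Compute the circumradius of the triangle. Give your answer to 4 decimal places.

The third angle is ∠K = 180° − ∠M − ∠L = 44.60°.
Law of sines: KM = LK·sin L/sin M ≈ 13.033.
Law of sines: ML = LK·sin K/sin M ≈ 9.1794.
Circumradius = LK/(2 sin M) ≈ 6.5366.

R ≈ 6.5366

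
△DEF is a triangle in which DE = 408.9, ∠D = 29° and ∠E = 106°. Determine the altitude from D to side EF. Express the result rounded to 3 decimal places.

393.060

The third angle is ∠F = 180° − ∠D − ∠E = 45.00°.
Law of sines: EF = DE·sin D/sin F ≈ 280.35.
Law of sines: FD = DE·sin E/sin F ≈ 555.87.
Area = ½·DE·EF·sin E ≈ 55098.
The altitude from D has length 2·area/EF ≈ 393.06.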